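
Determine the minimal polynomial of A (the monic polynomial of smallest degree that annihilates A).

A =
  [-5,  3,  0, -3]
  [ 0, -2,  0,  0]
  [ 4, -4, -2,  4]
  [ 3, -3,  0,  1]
x^2 + 4*x + 4

The characteristic polynomial is χ_A(x) = (x + 2)^4, so the eigenvalues are known. The minimal polynomial is
  m_A(x) = Π_λ (x − λ)^{k_λ}
where k_λ is the size of the *largest* Jordan block for λ (equivalently, the smallest k with (A − λI)^k v = 0 for every generalised eigenvector v of λ).

  λ = -2: largest Jordan block has size 2, contributing (x + 2)^2

So m_A(x) = (x + 2)^2 = x^2 + 4*x + 4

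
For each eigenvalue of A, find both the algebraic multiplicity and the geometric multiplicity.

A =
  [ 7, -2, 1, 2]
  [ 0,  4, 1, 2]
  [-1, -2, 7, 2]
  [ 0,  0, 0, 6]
λ = 6: alg = 4, geom = 2

Step 1 — factor the characteristic polynomial to read off the algebraic multiplicities:
  χ_A(x) = (x - 6)^4

Step 2 — compute geometric multiplicities via the rank-nullity identity g(λ) = n − rank(A − λI):
  rank(A − (6)·I) = 2, so dim ker(A − (6)·I) = n − 2 = 2

Summary:
  λ = 6: algebraic multiplicity = 4, geometric multiplicity = 2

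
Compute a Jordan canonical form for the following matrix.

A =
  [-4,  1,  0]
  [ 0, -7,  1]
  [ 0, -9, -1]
J_3(-4)

The characteristic polynomial is
  det(x·I − A) = x^3 + 12*x^2 + 48*x + 64 = (x + 4)^3

Eigenvalues and multiplicities (the geometric multiplicity of λ is n − rank(A − λI), which equals the number of Jordan blocks for λ):
  λ = -4: algebraic multiplicity = 3, geometric multiplicity = 1

Determining the block sizes for each eigenvalue:
  λ = -4: one block (gm = 1), so the single block has size am = 3 → block sizes [3]

Assembling the blocks gives a Jordan form
J =
  [-4,  1,  0]
  [ 0, -4,  1]
  [ 0,  0, -4]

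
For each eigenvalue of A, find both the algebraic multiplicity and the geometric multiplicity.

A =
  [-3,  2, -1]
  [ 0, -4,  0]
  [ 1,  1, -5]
λ = -4: alg = 3, geom = 1

Step 1 — factor the characteristic polynomial to read off the algebraic multiplicities:
  χ_A(x) = (x + 4)^3

Step 2 — compute geometric multiplicities via the rank-nullity identity g(λ) = n − rank(A − λI):
  rank(A − (-4)·I) = 2, so dim ker(A − (-4)·I) = n − 2 = 1

Summary:
  λ = -4: algebraic multiplicity = 3, geometric multiplicity = 1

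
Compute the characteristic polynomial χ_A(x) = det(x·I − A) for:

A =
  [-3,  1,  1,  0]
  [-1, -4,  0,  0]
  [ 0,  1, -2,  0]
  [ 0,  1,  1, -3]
x^4 + 12*x^3 + 54*x^2 + 108*x + 81

Expanding det(x·I − A) (e.g. by cofactor expansion or by noting that A is similar to its Jordan form J, which has the same characteristic polynomial as A) gives
  χ_A(x) = x^4 + 12*x^3 + 54*x^2 + 108*x + 81
which factors as (x + 3)^4. The eigenvalues (with algebraic multiplicities) are λ = -3 with multiplicity 4.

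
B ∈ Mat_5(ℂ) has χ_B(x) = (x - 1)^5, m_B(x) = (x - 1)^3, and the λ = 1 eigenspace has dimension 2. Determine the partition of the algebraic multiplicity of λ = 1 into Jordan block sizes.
Block sizes for λ = 1: [3, 2]

Step 1 — from the characteristic polynomial, algebraic multiplicity of λ = 1 is 5. From dim ker(B − (1)·I) = 2, there are exactly 2 Jordan blocks for λ = 1.
Step 2 — from the minimal polynomial, the factor (x − 1)^3 tells us the largest block for λ = 1 has size 3.
Step 3 — with total size 5, 2 blocks, and largest block 3, the block sizes (in nonincreasing order) are [3, 2].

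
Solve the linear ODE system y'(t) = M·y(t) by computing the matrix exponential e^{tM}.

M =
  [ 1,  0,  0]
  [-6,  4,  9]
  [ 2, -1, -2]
e^{tM} =
  [exp(t), 0, 0]
  [-6*t*exp(t), 3*t*exp(t) + exp(t), 9*t*exp(t)]
  [2*t*exp(t), -t*exp(t), -3*t*exp(t) + exp(t)]

Strategy: write M = P · J · P⁻¹ where J is a Jordan canonical form, so e^{tM} = P · e^{tJ} · P⁻¹, and e^{tJ} can be computed block-by-block.

M has Jordan form
J =
  [1, 1, 0]
  [0, 1, 0]
  [0, 0, 1]
(up to reordering of blocks).

Per-block formulas:
  For a 2×2 Jordan block J_2(1): exp(t · J_2(1)) = e^(1t)·(I + t·N), where N is the 2×2 nilpotent shift.
  For a 1×1 block at λ = 1: exp(t · [1]) = [e^(1t)].

After assembling e^{tJ} and conjugating by P, we get:

e^{tM} =
  [exp(t), 0, 0]
  [-6*t*exp(t), 3*t*exp(t) + exp(t), 9*t*exp(t)]
  [2*t*exp(t), -t*exp(t), -3*t*exp(t) + exp(t)]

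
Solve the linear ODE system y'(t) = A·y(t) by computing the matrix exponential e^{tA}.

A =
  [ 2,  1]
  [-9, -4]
e^{tA} =
  [3*t*exp(-t) + exp(-t), t*exp(-t)]
  [-9*t*exp(-t), -3*t*exp(-t) + exp(-t)]

Strategy: write A = P · J · P⁻¹ where J is a Jordan canonical form, so e^{tA} = P · e^{tJ} · P⁻¹, and e^{tJ} can be computed block-by-block.

A has Jordan form
J =
  [-1,  1]
  [ 0, -1]
(up to reordering of blocks).

Per-block formulas:
  For a 2×2 Jordan block J_2(-1): exp(t · J_2(-1)) = e^(-1t)·(I + t·N), where N is the 2×2 nilpotent shift.

After assembling e^{tJ} and conjugating by P, we get:

e^{tA} =
  [3*t*exp(-t) + exp(-t), t*exp(-t)]
  [-9*t*exp(-t), -3*t*exp(-t) + exp(-t)]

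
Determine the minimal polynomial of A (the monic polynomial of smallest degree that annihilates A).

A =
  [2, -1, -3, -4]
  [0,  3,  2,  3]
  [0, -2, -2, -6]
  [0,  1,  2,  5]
x^3 - 6*x^2 + 12*x - 8

The characteristic polynomial is χ_A(x) = (x - 2)^4, so the eigenvalues are known. The minimal polynomial is
  m_A(x) = Π_λ (x − λ)^{k_λ}
where k_λ is the size of the *largest* Jordan block for λ (equivalently, the smallest k with (A − λI)^k v = 0 for every generalised eigenvector v of λ).

  λ = 2: largest Jordan block has size 3, contributing (x − 2)^3

So m_A(x) = (x - 2)^3 = x^3 - 6*x^2 + 12*x - 8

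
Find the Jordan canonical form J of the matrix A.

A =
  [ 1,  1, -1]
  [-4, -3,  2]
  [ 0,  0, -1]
J_2(-1) ⊕ J_1(-1)

The characteristic polynomial is
  det(x·I − A) = x^3 + 3*x^2 + 3*x + 1 = (x + 1)^3

Eigenvalues and multiplicities (the geometric multiplicity of λ is n − rank(A − λI), which equals the number of Jordan blocks for λ):
  λ = -1: algebraic multiplicity = 3, geometric multiplicity = 2

Determining the block sizes for each eigenvalue:
  λ = -1: 2 blocks summing to 3 forces exactly one block of size 2 and the rest size 1 → block sizes [2, 1]

Assembling the blocks gives a Jordan form
J =
  [-1,  1,  0]
  [ 0, -1,  0]
  [ 0,  0, -1]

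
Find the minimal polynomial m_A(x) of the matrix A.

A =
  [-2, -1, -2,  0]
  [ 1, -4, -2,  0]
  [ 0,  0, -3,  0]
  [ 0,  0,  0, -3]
x^2 + 6*x + 9

The characteristic polynomial is χ_A(x) = (x + 3)^4, so the eigenvalues are known. The minimal polynomial is
  m_A(x) = Π_λ (x − λ)^{k_λ}
where k_λ is the size of the *largest* Jordan block for λ (equivalently, the smallest k with (A − λI)^k v = 0 for every generalised eigenvector v of λ).

  λ = -3: largest Jordan block has size 2, contributing (x + 3)^2

So m_A(x) = (x + 3)^2 = x^2 + 6*x + 9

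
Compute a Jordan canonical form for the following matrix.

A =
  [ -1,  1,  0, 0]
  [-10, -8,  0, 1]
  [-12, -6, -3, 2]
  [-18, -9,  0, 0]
J_3(-3) ⊕ J_1(-3)

The characteristic polynomial is
  det(x·I − A) = x^4 + 12*x^3 + 54*x^2 + 108*x + 81 = (x + 3)^4

Eigenvalues and multiplicities (the geometric multiplicity of λ is n − rank(A − λI), which equals the number of Jordan blocks for λ):
  λ = -3: algebraic multiplicity = 4, geometric multiplicity = 2

Determining the block sizes for each eigenvalue:
  λ = -3: with am = 4 and gm = 2, the partition is not yet determined (e.g. several partitions of 4 into 2 parts exist). Let N = A − (-3)·I. Computing rank(N^1) = 2, rank(N^2) = 1, rank(N^3) = 0; the number of blocks of size ≥ j is rank(N^{j−1}) − rank(N^j), giving [2, 1, 1]. So we have 1 block(s) of size 3, 1 block(s) of size 1 → block sizes [3, 1]

Assembling the blocks gives a Jordan form
J =
  [-3,  1,  0,  0]
  [ 0, -3,  1,  0]
  [ 0,  0, -3,  0]
  [ 0,  0,  0, -3]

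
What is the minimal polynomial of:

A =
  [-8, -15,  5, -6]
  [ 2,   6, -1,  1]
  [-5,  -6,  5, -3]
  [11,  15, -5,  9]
x^2 - 6*x + 9

The characteristic polynomial is χ_A(x) = (x - 3)^4, so the eigenvalues are known. The minimal polynomial is
  m_A(x) = Π_λ (x − λ)^{k_λ}
where k_λ is the size of the *largest* Jordan block for λ (equivalently, the smallest k with (A − λI)^k v = 0 for every generalised eigenvector v of λ).

  λ = 3: largest Jordan block has size 2, contributing (x − 3)^2

So m_A(x) = (x - 3)^2 = x^2 - 6*x + 9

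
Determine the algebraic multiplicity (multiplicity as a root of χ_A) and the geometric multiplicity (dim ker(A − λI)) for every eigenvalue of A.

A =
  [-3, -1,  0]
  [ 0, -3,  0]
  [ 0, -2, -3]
λ = -3: alg = 3, geom = 2

Step 1 — factor the characteristic polynomial to read off the algebraic multiplicities:
  χ_A(x) = (x + 3)^3

Step 2 — compute geometric multiplicities via the rank-nullity identity g(λ) = n − rank(A − λI):
  rank(A − (-3)·I) = 1, so dim ker(A − (-3)·I) = n − 1 = 2

Summary:
  λ = -3: algebraic multiplicity = 3, geometric multiplicity = 2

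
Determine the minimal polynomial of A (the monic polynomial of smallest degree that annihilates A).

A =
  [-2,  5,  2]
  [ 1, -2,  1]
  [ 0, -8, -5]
x^3 + 9*x^2 + 27*x + 27

The characteristic polynomial is χ_A(x) = (x + 3)^3, so the eigenvalues are known. The minimal polynomial is
  m_A(x) = Π_λ (x − λ)^{k_λ}
where k_λ is the size of the *largest* Jordan block for λ (equivalently, the smallest k with (A − λI)^k v = 0 for every generalised eigenvector v of λ).

  λ = -3: largest Jordan block has size 3, contributing (x + 3)^3

So m_A(x) = (x + 3)^3 = x^3 + 9*x^2 + 27*x + 27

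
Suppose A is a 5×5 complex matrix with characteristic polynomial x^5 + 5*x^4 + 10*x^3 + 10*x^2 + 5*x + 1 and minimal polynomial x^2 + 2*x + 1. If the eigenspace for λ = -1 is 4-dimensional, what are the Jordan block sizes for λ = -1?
Block sizes for λ = -1: [2, 1, 1, 1]

Step 1 — from the characteristic polynomial, algebraic multiplicity of λ = -1 is 5. From dim ker(A − (-1)·I) = 4, there are exactly 4 Jordan blocks for λ = -1.
Step 2 — from the minimal polynomial, the factor (x + 1)^2 tells us the largest block for λ = -1 has size 2.
Step 3 — with total size 5, 4 blocks, and largest block 2, the block sizes (in nonincreasing order) are [2, 1, 1, 1].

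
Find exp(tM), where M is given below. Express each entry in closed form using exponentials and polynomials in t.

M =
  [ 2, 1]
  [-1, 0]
e^{tM} =
  [t*exp(t) + exp(t), t*exp(t)]
  [-t*exp(t), -t*exp(t) + exp(t)]

Strategy: write M = P · J · P⁻¹ where J is a Jordan canonical form, so e^{tM} = P · e^{tJ} · P⁻¹, and e^{tJ} can be computed block-by-block.

M has Jordan form
J =
  [1, 1]
  [0, 1]
(up to reordering of blocks).

Per-block formulas:
  For a 2×2 Jordan block J_2(1): exp(t · J_2(1)) = e^(1t)·(I + t·N), where N is the 2×2 nilpotent shift.

After assembling e^{tJ} and conjugating by P, we get:

e^{tM} =
  [t*exp(t) + exp(t), t*exp(t)]
  [-t*exp(t), -t*exp(t) + exp(t)]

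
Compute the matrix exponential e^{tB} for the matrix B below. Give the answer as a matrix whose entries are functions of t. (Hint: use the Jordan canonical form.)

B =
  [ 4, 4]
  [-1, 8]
e^{tB} =
  [-2*t*exp(6*t) + exp(6*t), 4*t*exp(6*t)]
  [-t*exp(6*t), 2*t*exp(6*t) + exp(6*t)]

Strategy: write B = P · J · P⁻¹ where J is a Jordan canonical form, so e^{tB} = P · e^{tJ} · P⁻¹, and e^{tJ} can be computed block-by-block.

B has Jordan form
J =
  [6, 1]
  [0, 6]
(up to reordering of blocks).

Per-block formulas:
  For a 2×2 Jordan block J_2(6): exp(t · J_2(6)) = e^(6t)·(I + t·N), where N is the 2×2 nilpotent shift.

After assembling e^{tJ} and conjugating by P, we get:

e^{tB} =
  [-2*t*exp(6*t) + exp(6*t), 4*t*exp(6*t)]
  [-t*exp(6*t), 2*t*exp(6*t) + exp(6*t)]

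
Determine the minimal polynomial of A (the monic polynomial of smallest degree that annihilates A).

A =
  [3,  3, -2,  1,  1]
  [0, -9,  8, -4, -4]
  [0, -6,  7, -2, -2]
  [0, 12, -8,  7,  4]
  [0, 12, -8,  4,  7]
x^2 - 6*x + 9

The characteristic polynomial is χ_A(x) = (x - 3)^5, so the eigenvalues are known. The minimal polynomial is
  m_A(x) = Π_λ (x − λ)^{k_λ}
where k_λ is the size of the *largest* Jordan block for λ (equivalently, the smallest k with (A − λI)^k v = 0 for every generalised eigenvector v of λ).

  λ = 3: largest Jordan block has size 2, contributing (x − 3)^2

So m_A(x) = (x - 3)^2 = x^2 - 6*x + 9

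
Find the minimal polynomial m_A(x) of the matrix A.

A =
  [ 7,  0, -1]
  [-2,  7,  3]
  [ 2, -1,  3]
x^3 - 17*x^2 + 96*x - 180

The characteristic polynomial is χ_A(x) = (x - 6)^2*(x - 5), so the eigenvalues are known. The minimal polynomial is
  m_A(x) = Π_λ (x − λ)^{k_λ}
where k_λ is the size of the *largest* Jordan block for λ (equivalently, the smallest k with (A − λI)^k v = 0 for every generalised eigenvector v of λ).

  λ = 5: largest Jordan block has size 1, contributing (x − 5)
  λ = 6: largest Jordan block has size 2, contributing (x − 6)^2

So m_A(x) = (x - 6)^2*(x - 5) = x^3 - 17*x^2 + 96*x - 180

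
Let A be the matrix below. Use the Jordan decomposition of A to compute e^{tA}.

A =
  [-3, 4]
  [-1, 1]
e^{tA} =
  [-2*t*exp(-t) + exp(-t), 4*t*exp(-t)]
  [-t*exp(-t), 2*t*exp(-t) + exp(-t)]

Strategy: write A = P · J · P⁻¹ where J is a Jordan canonical form, so e^{tA} = P · e^{tJ} · P⁻¹, and e^{tJ} can be computed block-by-block.

A has Jordan form
J =
  [-1,  1]
  [ 0, -1]
(up to reordering of blocks).

Per-block formulas:
  For a 2×2 Jordan block J_2(-1): exp(t · J_2(-1)) = e^(-1t)·(I + t·N), where N is the 2×2 nilpotent shift.

After assembling e^{tJ} and conjugating by P, we get:

e^{tA} =
  [-2*t*exp(-t) + exp(-t), 4*t*exp(-t)]
  [-t*exp(-t), 2*t*exp(-t) + exp(-t)]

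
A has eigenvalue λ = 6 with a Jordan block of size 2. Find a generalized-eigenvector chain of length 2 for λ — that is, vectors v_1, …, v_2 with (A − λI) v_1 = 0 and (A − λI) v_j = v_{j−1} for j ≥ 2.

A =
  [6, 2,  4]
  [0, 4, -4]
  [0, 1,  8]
A Jordan chain for λ = 6 of length 2:
v_1 = (2, -2, 1)ᵀ
v_2 = (0, 1, 0)ᵀ

Let N = A − (6)·I. We want v_2 with N^2 v_2 = 0 but N^1 v_2 ≠ 0; then v_{j-1} := N · v_j for j = 2, …, 2.

Pick v_2 = (0, 1, 0)ᵀ.
Then v_1 = N · v_2 = (2, -2, 1)ᵀ.

Sanity check: (A − (6)·I) v_1 = (0, 0, 0)ᵀ = 0. ✓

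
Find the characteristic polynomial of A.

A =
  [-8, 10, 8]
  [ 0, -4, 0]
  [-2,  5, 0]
x^3 + 12*x^2 + 48*x + 64

Expanding det(x·I − A) (e.g. by cofactor expansion or by noting that A is similar to its Jordan form J, which has the same characteristic polynomial as A) gives
  χ_A(x) = x^3 + 12*x^2 + 48*x + 64
which factors as (x + 4)^3. The eigenvalues (with algebraic multiplicities) are λ = -4 with multiplicity 3.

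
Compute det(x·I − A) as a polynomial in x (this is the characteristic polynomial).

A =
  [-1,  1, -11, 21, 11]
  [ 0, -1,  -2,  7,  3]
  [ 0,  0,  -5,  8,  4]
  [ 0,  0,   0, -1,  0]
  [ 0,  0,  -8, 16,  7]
x^5 + x^4 - 6*x^3 - 14*x^2 - 11*x - 3

Expanding det(x·I − A) (e.g. by cofactor expansion or by noting that A is similar to its Jordan form J, which has the same characteristic polynomial as A) gives
  χ_A(x) = x^5 + x^4 - 6*x^3 - 14*x^2 - 11*x - 3
which factors as (x - 3)*(x + 1)^4. The eigenvalues (with algebraic multiplicities) are λ = -1 with multiplicity 4, λ = 3 with multiplicity 1.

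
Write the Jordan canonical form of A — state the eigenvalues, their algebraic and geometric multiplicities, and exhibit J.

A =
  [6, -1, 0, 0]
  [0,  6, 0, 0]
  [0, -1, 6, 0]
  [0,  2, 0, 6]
J_2(6) ⊕ J_1(6) ⊕ J_1(6)

The characteristic polynomial is
  det(x·I − A) = x^4 - 24*x^3 + 216*x^2 - 864*x + 1296 = (x - 6)^4

Eigenvalues and multiplicities (the geometric multiplicity of λ is n − rank(A − λI), which equals the number of Jordan blocks for λ):
  λ = 6: algebraic multiplicity = 4, geometric multiplicity = 3

Determining the block sizes for each eigenvalue:
  λ = 6: 3 blocks summing to 4 forces exactly one block of size 2 and the rest size 1 → block sizes [2, 1, 1]

Assembling the blocks gives a Jordan form
J =
  [6, 1, 0, 0]
  [0, 6, 0, 0]
  [0, 0, 6, 0]
  [0, 0, 0, 6]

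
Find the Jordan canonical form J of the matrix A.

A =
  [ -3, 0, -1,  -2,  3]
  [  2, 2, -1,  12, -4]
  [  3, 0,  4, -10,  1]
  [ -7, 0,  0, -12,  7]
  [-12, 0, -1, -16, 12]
J_1(-5) ⊕ J_2(2) ⊕ J_1(2) ⊕ J_1(2)

The characteristic polynomial is
  det(x·I − A) = x^5 - 3*x^4 - 16*x^3 + 88*x^2 - 144*x + 80 = (x - 2)^4*(x + 5)

Eigenvalues and multiplicities (the geometric multiplicity of λ is n − rank(A − λI), which equals the number of Jordan blocks for λ):
  λ = -5: algebraic multiplicity = 1, geometric multiplicity = 1
  λ = 2: algebraic multiplicity = 4, geometric multiplicity = 3

Determining the block sizes for each eigenvalue:
  λ = -5: one block (gm = 1), so the single block has size am = 1 → block sizes [1]
  λ = 2: 3 blocks summing to 4 forces exactly one block of size 2 and the rest size 1 → block sizes [2, 1, 1]

Assembling the blocks gives a Jordan form
J =
  [-5, 0, 0, 0, 0]
  [ 0, 2, 1, 0, 0]
  [ 0, 0, 2, 0, 0]
  [ 0, 0, 0, 2, 0]
  [ 0, 0, 0, 0, 2]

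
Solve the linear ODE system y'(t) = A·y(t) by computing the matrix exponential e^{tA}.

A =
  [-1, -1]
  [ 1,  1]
e^{tA} =
  [1 - t, -t]
  [t, t + 1]

Strategy: write A = P · J · P⁻¹ where J is a Jordan canonical form, so e^{tA} = P · e^{tJ} · P⁻¹, and e^{tJ} can be computed block-by-block.

A has Jordan form
J =
  [0, 1]
  [0, 0]
(up to reordering of blocks).

Per-block formulas:
  For a 2×2 Jordan block J_2(0): exp(t · J_2(0)) = e^(0t)·(I + t·N), where N is the 2×2 nilpotent shift.

After assembling e^{tJ} and conjugating by P, we get:

e^{tA} =
  [1 - t, -t]
  [t, t + 1]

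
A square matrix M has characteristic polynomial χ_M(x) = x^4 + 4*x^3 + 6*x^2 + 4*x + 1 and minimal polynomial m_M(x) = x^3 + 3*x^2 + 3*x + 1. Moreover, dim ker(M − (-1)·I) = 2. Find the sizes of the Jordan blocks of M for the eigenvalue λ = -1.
Block sizes for λ = -1: [3, 1]

Step 1 — from the characteristic polynomial, algebraic multiplicity of λ = -1 is 4. From dim ker(M − (-1)·I) = 2, there are exactly 2 Jordan blocks for λ = -1.
Step 2 — from the minimal polynomial, the factor (x + 1)^3 tells us the largest block for λ = -1 has size 3.
Step 3 — with total size 4, 2 blocks, and largest block 3, the block sizes (in nonincreasing order) are [3, 1].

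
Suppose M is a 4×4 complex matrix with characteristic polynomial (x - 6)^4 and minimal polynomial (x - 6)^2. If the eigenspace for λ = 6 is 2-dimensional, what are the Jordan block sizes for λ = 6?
Block sizes for λ = 6: [2, 2]

Step 1 — from the characteristic polynomial, algebraic multiplicity of λ = 6 is 4. From dim ker(M − (6)·I) = 2, there are exactly 2 Jordan blocks for λ = 6.
Step 2 — from the minimal polynomial, the factor (x − 6)^2 tells us the largest block for λ = 6 has size 2.
Step 3 — with total size 4, 2 blocks, and largest block 2, the block sizes (in nonincreasing order) are [2, 2].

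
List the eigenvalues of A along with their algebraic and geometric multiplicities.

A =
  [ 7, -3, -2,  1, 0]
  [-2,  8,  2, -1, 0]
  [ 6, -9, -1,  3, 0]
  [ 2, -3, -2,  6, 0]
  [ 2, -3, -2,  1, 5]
λ = 5: alg = 5, geom = 4

Step 1 — factor the characteristic polynomial to read off the algebraic multiplicities:
  χ_A(x) = (x - 5)^5

Step 2 — compute geometric multiplicities via the rank-nullity identity g(λ) = n − rank(A − λI):
  rank(A − (5)·I) = 1, so dim ker(A − (5)·I) = n − 1 = 4

Summary:
  λ = 5: algebraic multiplicity = 5, geometric multiplicity = 4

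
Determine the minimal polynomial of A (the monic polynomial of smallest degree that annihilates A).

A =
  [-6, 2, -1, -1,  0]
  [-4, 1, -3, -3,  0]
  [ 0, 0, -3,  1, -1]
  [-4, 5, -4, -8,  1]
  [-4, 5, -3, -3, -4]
x^3 + 12*x^2 + 48*x + 64

The characteristic polynomial is χ_A(x) = (x + 4)^5, so the eigenvalues are known. The minimal polynomial is
  m_A(x) = Π_λ (x − λ)^{k_λ}
where k_λ is the size of the *largest* Jordan block for λ (equivalently, the smallest k with (A − λI)^k v = 0 for every generalised eigenvector v of λ).

  λ = -4: largest Jordan block has size 3, contributing (x + 4)^3

So m_A(x) = (x + 4)^3 = x^3 + 12*x^2 + 48*x + 64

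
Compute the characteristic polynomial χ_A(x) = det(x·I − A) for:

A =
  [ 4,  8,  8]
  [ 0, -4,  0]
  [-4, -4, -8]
x^3 + 8*x^2 + 16*x

Expanding det(x·I − A) (e.g. by cofactor expansion or by noting that A is similar to its Jordan form J, which has the same characteristic polynomial as A) gives
  χ_A(x) = x^3 + 8*x^2 + 16*x
which factors as x*(x + 4)^2. The eigenvalues (with algebraic multiplicities) are λ = -4 with multiplicity 2, λ = 0 with multiplicity 1.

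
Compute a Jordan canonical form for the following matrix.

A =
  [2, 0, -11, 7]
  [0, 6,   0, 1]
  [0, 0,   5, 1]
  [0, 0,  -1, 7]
J_1(2) ⊕ J_3(6)

The characteristic polynomial is
  det(x·I − A) = x^4 - 20*x^3 + 144*x^2 - 432*x + 432 = (x - 6)^3*(x - 2)

Eigenvalues and multiplicities (the geometric multiplicity of λ is n − rank(A − λI), which equals the number of Jordan blocks for λ):
  λ = 2: algebraic multiplicity = 1, geometric multiplicity = 1
  λ = 6: algebraic multiplicity = 3, geometric multiplicity = 1

Determining the block sizes for each eigenvalue:
  λ = 2: one block (gm = 1), so the single block has size am = 1 → block sizes [1]
  λ = 6: one block (gm = 1), so the single block has size am = 3 → block sizes [3]

Assembling the blocks gives a Jordan form
J =
  [2, 0, 0, 0]
  [0, 6, 1, 0]
  [0, 0, 6, 1]
  [0, 0, 0, 6]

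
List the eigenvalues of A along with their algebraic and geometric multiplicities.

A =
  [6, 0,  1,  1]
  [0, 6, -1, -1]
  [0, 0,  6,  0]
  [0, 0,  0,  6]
λ = 6: alg = 4, geom = 3

Step 1 — factor the characteristic polynomial to read off the algebraic multiplicities:
  χ_A(x) = (x - 6)^4

Step 2 — compute geometric multiplicities via the rank-nullity identity g(λ) = n − rank(A − λI):
  rank(A − (6)·I) = 1, so dim ker(A − (6)·I) = n − 1 = 3

Summary:
  λ = 6: algebraic multiplicity = 4, geometric multiplicity = 3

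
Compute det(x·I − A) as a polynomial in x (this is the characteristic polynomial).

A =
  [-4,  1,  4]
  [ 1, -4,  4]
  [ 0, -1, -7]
x^3 + 15*x^2 + 75*x + 125

Expanding det(x·I − A) (e.g. by cofactor expansion or by noting that A is similar to its Jordan form J, which has the same characteristic polynomial as A) gives
  χ_A(x) = x^3 + 15*x^2 + 75*x + 125
which factors as (x + 5)^3. The eigenvalues (with algebraic multiplicities) are λ = -5 with multiplicity 3.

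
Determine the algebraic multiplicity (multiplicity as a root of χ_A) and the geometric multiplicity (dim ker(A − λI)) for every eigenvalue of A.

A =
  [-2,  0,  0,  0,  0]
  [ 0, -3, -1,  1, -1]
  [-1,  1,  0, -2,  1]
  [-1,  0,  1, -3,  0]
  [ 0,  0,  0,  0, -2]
λ = -2: alg = 5, geom = 3

Step 1 — factor the characteristic polynomial to read off the algebraic multiplicities:
  χ_A(x) = (x + 2)^5

Step 2 — compute geometric multiplicities via the rank-nullity identity g(λ) = n − rank(A − λI):
  rank(A − (-2)·I) = 2, so dim ker(A − (-2)·I) = n − 2 = 3

Summary:
  λ = -2: algebraic multiplicity = 5, geometric multiplicity = 3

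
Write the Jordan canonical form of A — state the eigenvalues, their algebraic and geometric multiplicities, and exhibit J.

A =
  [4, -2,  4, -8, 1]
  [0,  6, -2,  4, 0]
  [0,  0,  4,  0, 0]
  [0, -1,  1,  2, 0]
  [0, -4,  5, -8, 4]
J_3(4) ⊕ J_2(4)

The characteristic polynomial is
  det(x·I − A) = x^5 - 20*x^4 + 160*x^3 - 640*x^2 + 1280*x - 1024 = (x - 4)^5

Eigenvalues and multiplicities (the geometric multiplicity of λ is n − rank(A − λI), which equals the number of Jordan blocks for λ):
  λ = 4: algebraic multiplicity = 5, geometric multiplicity = 2

Determining the block sizes for each eigenvalue:
  λ = 4: with am = 5 and gm = 2, the partition is not yet determined (e.g. several partitions of 5 into 2 parts exist). Let N = A − (4)·I. Computing rank(N^1) = 3, rank(N^2) = 1, rank(N^3) = 0; the number of blocks of size ≥ j is rank(N^{j−1}) − rank(N^j), giving [2, 2, 1]. So we have 1 block(s) of size 3, 1 block(s) of size 2 → block sizes [3, 2]

Assembling the blocks gives a Jordan form
J =
  [4, 1, 0, 0, 0]
  [0, 4, 1, 0, 0]
  [0, 0, 4, 0, 0]
  [0, 0, 0, 4, 1]
  [0, 0, 0, 0, 4]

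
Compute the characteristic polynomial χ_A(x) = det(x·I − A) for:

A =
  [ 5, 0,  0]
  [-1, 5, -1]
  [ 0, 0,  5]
x^3 - 15*x^2 + 75*x - 125

Expanding det(x·I − A) (e.g. by cofactor expansion or by noting that A is similar to its Jordan form J, which has the same characteristic polynomial as A) gives
  χ_A(x) = x^3 - 15*x^2 + 75*x - 125
which factors as (x - 5)^3. The eigenvalues (with algebraic multiplicities) are λ = 5 with multiplicity 3.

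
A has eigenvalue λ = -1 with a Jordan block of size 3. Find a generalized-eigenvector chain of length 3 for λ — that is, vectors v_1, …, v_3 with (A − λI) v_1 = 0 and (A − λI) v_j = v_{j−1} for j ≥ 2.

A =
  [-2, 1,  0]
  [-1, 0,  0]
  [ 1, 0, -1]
A Jordan chain for λ = -1 of length 3:
v_1 = (0, 0, -1)ᵀ
v_2 = (-1, -1, 1)ᵀ
v_3 = (1, 0, 0)ᵀ

Let N = A − (-1)·I. We want v_3 with N^3 v_3 = 0 but N^2 v_3 ≠ 0; then v_{j-1} := N · v_j for j = 3, …, 2.

Pick v_3 = (1, 0, 0)ᵀ.
Then v_2 = N · v_3 = (-1, -1, 1)ᵀ.
Then v_1 = N · v_2 = (0, 0, -1)ᵀ.

Sanity check: (A − (-1)·I) v_1 = (0, 0, 0)ᵀ = 0. ✓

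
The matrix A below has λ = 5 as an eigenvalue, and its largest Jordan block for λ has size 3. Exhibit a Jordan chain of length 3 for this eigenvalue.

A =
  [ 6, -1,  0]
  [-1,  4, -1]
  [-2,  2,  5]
A Jordan chain for λ = 5 of length 3:
v_1 = (2, 2, -4)ᵀ
v_2 = (1, -1, -2)ᵀ
v_3 = (1, 0, 0)ᵀ

Let N = A − (5)·I. We want v_3 with N^3 v_3 = 0 but N^2 v_3 ≠ 0; then v_{j-1} := N · v_j for j = 3, …, 2.

Pick v_3 = (1, 0, 0)ᵀ.
Then v_2 = N · v_3 = (1, -1, -2)ᵀ.
Then v_1 = N · v_2 = (2, 2, -4)ᵀ.

Sanity check: (A − (5)·I) v_1 = (0, 0, 0)ᵀ = 0. ✓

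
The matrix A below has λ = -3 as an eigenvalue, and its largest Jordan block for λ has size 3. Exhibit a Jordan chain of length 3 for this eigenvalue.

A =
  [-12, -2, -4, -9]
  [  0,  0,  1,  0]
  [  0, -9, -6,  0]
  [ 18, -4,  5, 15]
A Jordan chain for λ = -3 of length 3:
v_1 = (3, 0, 0, -3)ᵀ
v_2 = (-11, 3, -9, 14)ᵀ
v_3 = (1, 1, 0, 0)ᵀ

Let N = A − (-3)·I. We want v_3 with N^3 v_3 = 0 but N^2 v_3 ≠ 0; then v_{j-1} := N · v_j for j = 3, …, 2.

Pick v_3 = (1, 1, 0, 0)ᵀ.
Then v_2 = N · v_3 = (-11, 3, -9, 14)ᵀ.
Then v_1 = N · v_2 = (3, 0, 0, -3)ᵀ.

Sanity check: (A − (-3)·I) v_1 = (0, 0, 0, 0)ᵀ = 0. ✓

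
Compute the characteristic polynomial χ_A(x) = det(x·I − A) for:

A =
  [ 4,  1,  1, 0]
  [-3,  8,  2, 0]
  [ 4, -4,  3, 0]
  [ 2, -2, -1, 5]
x^4 - 20*x^3 + 150*x^2 - 500*x + 625

Expanding det(x·I − A) (e.g. by cofactor expansion or by noting that A is similar to its Jordan form J, which has the same characteristic polynomial as A) gives
  χ_A(x) = x^4 - 20*x^3 + 150*x^2 - 500*x + 625
which factors as (x - 5)^4. The eigenvalues (with algebraic multiplicities) are λ = 5 with multiplicity 4.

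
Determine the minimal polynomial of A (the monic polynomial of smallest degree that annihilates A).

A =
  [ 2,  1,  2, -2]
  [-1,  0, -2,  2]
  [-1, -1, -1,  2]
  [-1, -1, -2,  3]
x^2 - 2*x + 1

The characteristic polynomial is χ_A(x) = (x - 1)^4, so the eigenvalues are known. The minimal polynomial is
  m_A(x) = Π_λ (x − λ)^{k_λ}
where k_λ is the size of the *largest* Jordan block for λ (equivalently, the smallest k with (A − λI)^k v = 0 for every generalised eigenvector v of λ).

  λ = 1: largest Jordan block has size 2, contributing (x − 1)^2

So m_A(x) = (x - 1)^2 = x^2 - 2*x + 1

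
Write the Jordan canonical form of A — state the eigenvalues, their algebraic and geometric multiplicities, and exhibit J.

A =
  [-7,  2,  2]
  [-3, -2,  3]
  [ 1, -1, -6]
J_2(-5) ⊕ J_1(-5)

The characteristic polynomial is
  det(x·I − A) = x^3 + 15*x^2 + 75*x + 125 = (x + 5)^3

Eigenvalues and multiplicities (the geometric multiplicity of λ is n − rank(A − λI), which equals the number of Jordan blocks for λ):
  λ = -5: algebraic multiplicity = 3, geometric multiplicity = 2

Determining the block sizes for each eigenvalue:
  λ = -5: 2 blocks summing to 3 forces exactly one block of size 2 and the rest size 1 → block sizes [2, 1]

Assembling the blocks gives a Jordan form
J =
  [-5,  1,  0]
  [ 0, -5,  0]
  [ 0,  0, -5]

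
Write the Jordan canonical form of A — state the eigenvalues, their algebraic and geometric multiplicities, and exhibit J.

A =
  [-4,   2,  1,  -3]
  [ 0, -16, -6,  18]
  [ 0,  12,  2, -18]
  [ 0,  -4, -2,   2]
J_2(-4) ⊕ J_1(-4) ⊕ J_1(-4)

The characteristic polynomial is
  det(x·I − A) = x^4 + 16*x^3 + 96*x^2 + 256*x + 256 = (x + 4)^4

Eigenvalues and multiplicities (the geometric multiplicity of λ is n − rank(A − λI), which equals the number of Jordan blocks for λ):
  λ = -4: algebraic multiplicity = 4, geometric multiplicity = 3

Determining the block sizes for each eigenvalue:
  λ = -4: 3 blocks summing to 4 forces exactly one block of size 2 and the rest size 1 → block sizes [2, 1, 1]

Assembling the blocks gives a Jordan form
J =
  [-4,  1,  0,  0]
  [ 0, -4,  0,  0]
  [ 0,  0, -4,  0]
  [ 0,  0,  0, -4]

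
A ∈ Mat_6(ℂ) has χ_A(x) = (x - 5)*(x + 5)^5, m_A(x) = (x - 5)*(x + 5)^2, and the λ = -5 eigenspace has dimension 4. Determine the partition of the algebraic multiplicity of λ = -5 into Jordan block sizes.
Block sizes for λ = -5: [2, 1, 1, 1]

Step 1 — from the characteristic polynomial, algebraic multiplicity of λ = -5 is 5. From dim ker(A − (-5)·I) = 4, there are exactly 4 Jordan blocks for λ = -5.
Step 2 — from the minimal polynomial, the factor (x + 5)^2 tells us the largest block for λ = -5 has size 2.
Step 3 — with total size 5, 4 blocks, and largest block 2, the block sizes (in nonincreasing order) are [2, 1, 1, 1].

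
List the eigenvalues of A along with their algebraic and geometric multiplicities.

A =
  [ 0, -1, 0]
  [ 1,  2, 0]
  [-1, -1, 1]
λ = 1: alg = 3, geom = 2

Step 1 — factor the characteristic polynomial to read off the algebraic multiplicities:
  χ_A(x) = (x - 1)^3

Step 2 — compute geometric multiplicities via the rank-nullity identity g(λ) = n − rank(A − λI):
  rank(A − (1)·I) = 1, so dim ker(A − (1)·I) = n − 1 = 2

Summary:
  λ = 1: algebraic multiplicity = 3, geometric multiplicity = 2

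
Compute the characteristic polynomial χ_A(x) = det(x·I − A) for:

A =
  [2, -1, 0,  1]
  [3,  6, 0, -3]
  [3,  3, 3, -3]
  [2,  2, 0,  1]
x^4 - 12*x^3 + 54*x^2 - 108*x + 81

Expanding det(x·I − A) (e.g. by cofactor expansion or by noting that A is similar to its Jordan form J, which has the same characteristic polynomial as A) gives
  χ_A(x) = x^4 - 12*x^3 + 54*x^2 - 108*x + 81
which factors as (x - 3)^4. The eigenvalues (with algebraic multiplicities) are λ = 3 with multiplicity 4.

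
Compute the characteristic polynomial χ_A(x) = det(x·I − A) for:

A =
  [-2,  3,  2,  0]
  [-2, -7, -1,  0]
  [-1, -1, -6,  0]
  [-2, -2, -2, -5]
x^4 + 20*x^3 + 150*x^2 + 500*x + 625

Expanding det(x·I − A) (e.g. by cofactor expansion or by noting that A is similar to its Jordan form J, which has the same characteristic polynomial as A) gives
  χ_A(x) = x^4 + 20*x^3 + 150*x^2 + 500*x + 625
which factors as (x + 5)^4. The eigenvalues (with algebraic multiplicities) are λ = -5 with multiplicity 4.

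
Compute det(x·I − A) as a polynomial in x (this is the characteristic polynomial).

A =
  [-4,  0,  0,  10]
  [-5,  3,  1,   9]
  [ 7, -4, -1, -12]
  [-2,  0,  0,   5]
x^4 - 3*x^3 + 3*x^2 - x

Expanding det(x·I − A) (e.g. by cofactor expansion or by noting that A is similar to its Jordan form J, which has the same characteristic polynomial as A) gives
  χ_A(x) = x^4 - 3*x^3 + 3*x^2 - x
which factors as x*(x - 1)^3. The eigenvalues (with algebraic multiplicities) are λ = 0 with multiplicity 1, λ = 1 with multiplicity 3.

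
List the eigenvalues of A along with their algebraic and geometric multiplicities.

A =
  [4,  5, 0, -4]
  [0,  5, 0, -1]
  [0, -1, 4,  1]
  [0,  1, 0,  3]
λ = 4: alg = 4, geom = 2

Step 1 — factor the characteristic polynomial to read off the algebraic multiplicities:
  χ_A(x) = (x - 4)^4

Step 2 — compute geometric multiplicities via the rank-nullity identity g(λ) = n − rank(A − λI):
  rank(A − (4)·I) = 2, so dim ker(A − (4)·I) = n − 2 = 2

Summary:
  λ = 4: algebraic multiplicity = 4, geometric multiplicity = 2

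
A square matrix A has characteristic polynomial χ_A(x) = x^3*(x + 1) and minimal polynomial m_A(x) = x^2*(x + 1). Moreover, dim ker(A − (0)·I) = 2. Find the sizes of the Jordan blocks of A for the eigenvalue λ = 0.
Block sizes for λ = 0: [2, 1]

Step 1 — from the characteristic polynomial, algebraic multiplicity of λ = 0 is 3. From dim ker(A − (0)·I) = 2, there are exactly 2 Jordan blocks for λ = 0.
Step 2 — from the minimal polynomial, the factor (x − 0)^2 tells us the largest block for λ = 0 has size 2.
Step 3 — with total size 3, 2 blocks, and largest block 2, the block sizes (in nonincreasing order) are [2, 1].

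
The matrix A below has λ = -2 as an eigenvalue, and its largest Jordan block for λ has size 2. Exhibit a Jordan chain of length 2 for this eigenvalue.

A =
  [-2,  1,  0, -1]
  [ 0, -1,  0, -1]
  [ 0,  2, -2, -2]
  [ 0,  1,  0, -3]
A Jordan chain for λ = -2 of length 2:
v_1 = (1, 1, 2, 1)ᵀ
v_2 = (0, 1, 0, 0)ᵀ

Let N = A − (-2)·I. We want v_2 with N^2 v_2 = 0 but N^1 v_2 ≠ 0; then v_{j-1} := N · v_j for j = 2, …, 2.

Pick v_2 = (0, 1, 0, 0)ᵀ.
Then v_1 = N · v_2 = (1, 1, 2, 1)ᵀ.

Sanity check: (A − (-2)·I) v_1 = (0, 0, 0, 0)ᵀ = 0. ✓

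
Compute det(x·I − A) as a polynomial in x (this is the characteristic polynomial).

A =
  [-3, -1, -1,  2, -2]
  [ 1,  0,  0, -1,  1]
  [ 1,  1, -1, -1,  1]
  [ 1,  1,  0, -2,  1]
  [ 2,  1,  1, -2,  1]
x^5 + 5*x^4 + 10*x^3 + 10*x^2 + 5*x + 1

Expanding det(x·I − A) (e.g. by cofactor expansion or by noting that A is similar to its Jordan form J, which has the same characteristic polynomial as A) gives
  χ_A(x) = x^5 + 5*x^4 + 10*x^3 + 10*x^2 + 5*x + 1
which factors as (x + 1)^5. The eigenvalues (with algebraic multiplicities) are λ = -1 with multiplicity 5.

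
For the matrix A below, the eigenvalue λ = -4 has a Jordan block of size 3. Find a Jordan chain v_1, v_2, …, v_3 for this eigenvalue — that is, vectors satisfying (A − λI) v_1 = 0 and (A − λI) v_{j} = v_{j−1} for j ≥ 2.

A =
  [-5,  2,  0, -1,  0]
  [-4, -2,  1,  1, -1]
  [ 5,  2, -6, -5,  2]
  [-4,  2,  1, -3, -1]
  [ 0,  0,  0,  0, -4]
A Jordan chain for λ = -4 of length 3:
v_1 = (-3, -3, -3, -3, 0)ᵀ
v_2 = (-1, -4, 5, -4, 0)ᵀ
v_3 = (1, 0, 0, 0, 0)ᵀ

Let N = A − (-4)·I. We want v_3 with N^3 v_3 = 0 but N^2 v_3 ≠ 0; then v_{j-1} := N · v_j for j = 3, …, 2.

Pick v_3 = (1, 0, 0, 0, 0)ᵀ.
Then v_2 = N · v_3 = (-1, -4, 5, -4, 0)ᵀ.
Then v_1 = N · v_2 = (-3, -3, -3, -3, 0)ᵀ.

Sanity check: (A − (-4)·I) v_1 = (0, 0, 0, 0, 0)ᵀ = 0. ✓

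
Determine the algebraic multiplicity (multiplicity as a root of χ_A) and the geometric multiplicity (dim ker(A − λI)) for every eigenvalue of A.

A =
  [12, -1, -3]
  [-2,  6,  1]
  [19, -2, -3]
λ = 5: alg = 3, geom = 1

Step 1 — factor the characteristic polynomial to read off the algebraic multiplicities:
  χ_A(x) = (x - 5)^3

Step 2 — compute geometric multiplicities via the rank-nullity identity g(λ) = n − rank(A − λI):
  rank(A − (5)·I) = 2, so dim ker(A − (5)·I) = n − 2 = 1

Summary:
  λ = 5: algebraic multiplicity = 3, geometric multiplicity = 1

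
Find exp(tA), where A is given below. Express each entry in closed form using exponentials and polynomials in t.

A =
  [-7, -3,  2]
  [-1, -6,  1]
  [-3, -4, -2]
e^{tA} =
  [t^2*exp(-5*t)/2 - 2*t*exp(-5*t) + exp(-5*t), t^2*exp(-5*t)/2 - 3*t*exp(-5*t), -t^2*exp(-5*t)/2 + 2*t*exp(-5*t)]
  [-t*exp(-5*t), -t*exp(-5*t) + exp(-5*t), t*exp(-5*t)]
  [t^2*exp(-5*t)/2 - 3*t*exp(-5*t), t^2*exp(-5*t)/2 - 4*t*exp(-5*t), -t^2*exp(-5*t)/2 + 3*t*exp(-5*t) + exp(-5*t)]

Strategy: write A = P · J · P⁻¹ where J is a Jordan canonical form, so e^{tA} = P · e^{tJ} · P⁻¹, and e^{tJ} can be computed block-by-block.

A has Jordan form
J =
  [-5,  1,  0]
  [ 0, -5,  1]
  [ 0,  0, -5]
(up to reordering of blocks).

Per-block formulas:
  For a 3×3 Jordan block J_3(-5): exp(t · J_3(-5)) = e^(-5t)·(I + t·N + (t^2/2)·N^2), where N is the 3×3 nilpotent shift.

After assembling e^{tJ} and conjugating by P, we get:

e^{tA} =
  [t^2*exp(-5*t)/2 - 2*t*exp(-5*t) + exp(-5*t), t^2*exp(-5*t)/2 - 3*t*exp(-5*t), -t^2*exp(-5*t)/2 + 2*t*exp(-5*t)]
  [-t*exp(-5*t), -t*exp(-5*t) + exp(-5*t), t*exp(-5*t)]
  [t^2*exp(-5*t)/2 - 3*t*exp(-5*t), t^2*exp(-5*t)/2 - 4*t*exp(-5*t), -t^2*exp(-5*t)/2 + 3*t*exp(-5*t) + exp(-5*t)]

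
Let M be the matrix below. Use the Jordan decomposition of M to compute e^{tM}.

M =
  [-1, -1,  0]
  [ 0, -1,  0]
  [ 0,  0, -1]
e^{tM} =
  [exp(-t), -t*exp(-t), 0]
  [0, exp(-t), 0]
  [0, 0, exp(-t)]

Strategy: write M = P · J · P⁻¹ where J is a Jordan canonical form, so e^{tM} = P · e^{tJ} · P⁻¹, and e^{tJ} can be computed block-by-block.

M has Jordan form
J =
  [-1,  1,  0]
  [ 0, -1,  0]
  [ 0,  0, -1]
(up to reordering of blocks).

Per-block formulas:
  For a 2×2 Jordan block J_2(-1): exp(t · J_2(-1)) = e^(-1t)·(I + t·N), where N is the 2×2 nilpotent shift.
  For a 1×1 block at λ = -1: exp(t · [-1]) = [e^(-1t)].

After assembling e^{tJ} and conjugating by P, we get:

e^{tM} =
  [exp(-t), -t*exp(-t), 0]
  [0, exp(-t), 0]
  [0, 0, exp(-t)]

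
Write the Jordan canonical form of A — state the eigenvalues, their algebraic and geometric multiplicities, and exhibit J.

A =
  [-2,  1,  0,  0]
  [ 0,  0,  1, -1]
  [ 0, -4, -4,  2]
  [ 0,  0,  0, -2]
J_3(-2) ⊕ J_1(-2)

The characteristic polynomial is
  det(x·I − A) = x^4 + 8*x^3 + 24*x^2 + 32*x + 16 = (x + 2)^4

Eigenvalues and multiplicities (the geometric multiplicity of λ is n − rank(A − λI), which equals the number of Jordan blocks for λ):
  λ = -2: algebraic multiplicity = 4, geometric multiplicity = 2

Determining the block sizes for each eigenvalue:
  λ = -2: with am = 4 and gm = 2, the partition is not yet determined (e.g. several partitions of 4 into 2 parts exist). Let N = A − (-2)·I. Computing rank(N^1) = 2, rank(N^2) = 1, rank(N^3) = 0; the number of blocks of size ≥ j is rank(N^{j−1}) − rank(N^j), giving [2, 1, 1]. So we have 1 block(s) of size 3, 1 block(s) of size 1 → block sizes [3, 1]

Assembling the blocks gives a Jordan form
J =
  [-2,  1,  0,  0]
  [ 0, -2,  1,  0]
  [ 0,  0, -2,  0]
  [ 0,  0,  0, -2]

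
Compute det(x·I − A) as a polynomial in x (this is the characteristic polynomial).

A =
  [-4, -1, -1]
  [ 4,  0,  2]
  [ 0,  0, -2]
x^3 + 6*x^2 + 12*x + 8

Expanding det(x·I − A) (e.g. by cofactor expansion or by noting that A is similar to its Jordan form J, which has the same characteristic polynomial as A) gives
  χ_A(x) = x^3 + 6*x^2 + 12*x + 8
which factors as (x + 2)^3. The eigenvalues (with algebraic multiplicities) are λ = -2 with multiplicity 3.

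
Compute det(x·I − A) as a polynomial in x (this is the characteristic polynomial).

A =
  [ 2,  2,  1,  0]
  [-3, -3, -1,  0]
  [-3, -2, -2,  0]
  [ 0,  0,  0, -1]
x^4 + 4*x^3 + 6*x^2 + 4*x + 1

Expanding det(x·I − A) (e.g. by cofactor expansion or by noting that A is similar to its Jordan form J, which has the same characteristic polynomial as A) gives
  χ_A(x) = x^4 + 4*x^3 + 6*x^2 + 4*x + 1
which factors as (x + 1)^4. The eigenvalues (with algebraic multiplicities) are λ = -1 with multiplicity 4.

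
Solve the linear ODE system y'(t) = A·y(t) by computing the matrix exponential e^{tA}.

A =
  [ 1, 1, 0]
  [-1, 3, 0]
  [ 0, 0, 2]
e^{tA} =
  [-t*exp(2*t) + exp(2*t), t*exp(2*t), 0]
  [-t*exp(2*t), t*exp(2*t) + exp(2*t), 0]
  [0, 0, exp(2*t)]

Strategy: write A = P · J · P⁻¹ where J is a Jordan canonical form, so e^{tA} = P · e^{tJ} · P⁻¹, and e^{tJ} can be computed block-by-block.

A has Jordan form
J =
  [2, 1, 0]
  [0, 2, 0]
  [0, 0, 2]
(up to reordering of blocks).

Per-block formulas:
  For a 2×2 Jordan block J_2(2): exp(t · J_2(2)) = e^(2t)·(I + t·N), where N is the 2×2 nilpotent shift.
  For a 1×1 block at λ = 2: exp(t · [2]) = [e^(2t)].

After assembling e^{tJ} and conjugating by P, we get:

e^{tA} =
  [-t*exp(2*t) + exp(2*t), t*exp(2*t), 0]
  [-t*exp(2*t), t*exp(2*t) + exp(2*t), 0]
  [0, 0, exp(2*t)]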